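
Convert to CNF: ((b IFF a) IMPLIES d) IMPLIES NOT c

(NOT b OR a OR NOT c) AND (NOT a OR b OR NOT c) AND (NOT d OR NOT c)

((b IFF a) IMPLIES d) IMPLIES NOT c
≡ NOT ((b IFF a) IMPLIES d) OR NOT c   [eliminate IMPLIES]
≡ NOT (NOT (b IFF a) OR d) OR NOT c   [eliminate IMPLIES]
≡ NOT (NOT ((b IMPLIES a) AND (a IMPLIES b)) OR d) OR NOT c   [eliminate IFF]
≡ NOT (NOT ((NOT b OR a) AND (a IMPLIES b)) OR d) OR NOT c   [eliminate IMPLIES]
≡ NOT (NOT ((NOT b OR a) AND (NOT a OR b)) OR d) OR NOT c   [eliminate IMPLIES]
≡ (NOT NOT ((NOT b OR a) AND (NOT a OR b)) AND NOT d) OR NOT c   [De Morgan]
≡ ((NOT b OR a) AND (NOT a OR b) AND NOT d) OR NOT c   [double negation]
≡ (NOT b OR a OR NOT c) AND (NOT a OR b OR NOT c) AND (NOT d OR NOT c)   [distribute OR over AND]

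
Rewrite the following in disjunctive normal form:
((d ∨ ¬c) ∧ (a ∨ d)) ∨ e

((d ∨ ¬c) ∧ (a ∨ d)) ∨ e
≡ (d ∧ a) ∨ (d ∧ d) ∨ (¬c ∧ a) ∨ (¬c ∧ d) ∨ e   — distribute ∧ over ∨
≡ d ∨ (¬c ∧ a) ∨ e   — simplify

d ∨ (¬c ∧ a) ∨ e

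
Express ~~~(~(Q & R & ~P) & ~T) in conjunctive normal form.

~~~(~(Q & R & ~P) & ~T)
≡ ~(~(Q & R & ~P) & ~T)   — double negation
≡ ~~(Q & R & ~P) | ~~T   — De Morgan
≡ (Q & R & ~P) | ~~T   — double negation
≡ (Q & R & ~P) | T   — double negation
≡ (Q | T) & (R | T) & (~P | T)   — distribute | over &

(Q | T) & (R | T) & (~P | T)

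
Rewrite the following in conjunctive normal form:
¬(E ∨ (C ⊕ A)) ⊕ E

(¬C ∨ A ∨ E) ∧ (¬A ∨ C ∨ E)

¬(E ∨ (C ⊕ A)) ⊕ E
≡ (¬(E ∨ (C ⊕ A)) ∨ E) ∧ ¬(¬(E ∨ (C ⊕ A)) ∧ E)   (expand ⊕)
≡ (¬(E ∨ ((C ∨ A) ∧ ¬(C ∧ A))) ∨ E) ∧ ¬(¬(E ∨ (C ⊕ A)) ∧ E)   (expand ⊕)
≡ (¬(E ∨ ((C ∨ A) ∧ ¬(C ∧ A))) ∨ E) ∧ ¬(¬(E ∨ ((C ∨ A) ∧ ¬(C ∧ A))) ∧ E)   (expand ⊕)
≡ ((¬E ∧ ¬((C ∨ A) ∧ ¬(C ∧ A))) ∨ E) ∧ ¬(¬(E ∨ ((C ∨ A) ∧ ¬(C ∧ A))) ∧ E)   (De Morgan)
≡ ((¬E ∧ (¬(C ∨ A) ∨ ¬¬(C ∧ A))) ∨ E) ∧ ¬(¬(E ∨ ((C ∨ A) ∧ ¬(C ∧ A))) ∧ E)   (De Morgan)
≡ ((¬E ∧ ((¬C ∧ ¬A) ∨ ¬¬(C ∧ A))) ∨ E) ∧ ¬(¬(E ∨ ((C ∨ A) ∧ ¬(C ∧ A))) ∧ E)   (De Morgan)
≡ ((¬E ∧ ((¬C ∧ ¬A) ∨ (C ∧ A))) ∨ E) ∧ ¬(¬(E ∨ ((C ∨ A) ∧ ¬(C ∧ A))) ∧ E)   (double negation)
≡ ((¬E ∧ ((¬C ∧ ¬A) ∨ (C ∧ A))) ∨ E) ∧ (¬¬(E ∨ ((C ∨ A) ∧ ¬(C ∧ A))) ∨ ¬E)   (De Morgan)
≡ ((¬E ∧ ((¬C ∧ ¬A) ∨ (C ∧ A))) ∨ E) ∧ (E ∨ ((C ∨ A) ∧ ¬(C ∧ A)) ∨ ¬E)   (double negation)
≡ ((¬E ∧ ((¬C ∧ ¬A) ∨ (C ∧ A))) ∨ E) ∧ (E ∨ ((C ∨ A) ∧ (¬C ∨ ¬A)) ∨ ¬E)   (De Morgan)
≡ (¬E ∨ E) ∧ (¬C ∨ C ∨ E) ∧ (¬C ∨ A ∨ E) ∧ (¬A ∨ C ∨ E) ∧ (¬A ∨ A ∨ E) ∧ (E ∨ C ∨ A ∨ ¬E) ∧ (E ∨ ¬C ∨ ¬A ∨ ¬E)   (distribute ∨ over ∧)
≡ (¬C ∨ A ∨ E) ∧ (¬A ∨ C ∨ E)   (simplify)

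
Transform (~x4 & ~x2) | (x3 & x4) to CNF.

(~x4 & ~x2) | (x3 & x4)
⇔ (~x4 | x3) & (~x4 | x4) & (~x2 | x3) & (~x2 | x4)   [distribute | over &]
⇔ (~x4 | x3) & (~x2 | x3) & (~x2 | x4)   [simplify]

(~x4 | x3) & (~x2 | x3) & (~x2 | x4)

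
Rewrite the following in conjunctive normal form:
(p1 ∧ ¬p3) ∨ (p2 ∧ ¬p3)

(p1 ∧ ¬p3) ∨ (p2 ∧ ¬p3)
= (p1 ∨ p2) ∧ (p1 ∨ ¬p3) ∧ (¬p3 ∨ p2) ∧ (¬p3 ∨ ¬p3)   [distribute ∨ over ∧]
= (p1 ∨ p2) ∧ ¬p3   [simplify]

(p1 ∨ p2) ∧ ¬p3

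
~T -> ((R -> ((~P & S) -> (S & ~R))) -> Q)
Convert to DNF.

~T -> ((R -> ((~P & S) -> (S & ~R))) -> Q)
= ~~T | ((R -> ((~P & S) -> (S & ~R))) -> Q)   (eliminate ->)
= ~~T | ~(R -> ((~P & S) -> (S & ~R))) | Q   (eliminate ->)
= ~~T | ~(~R | ((~P & S) -> (S & ~R))) | Q   (eliminate ->)
= ~~T | ~(~R | ~(~P & S) | (S & ~R)) | Q   (eliminate ->)
= T | ~(~R | ~(~P & S) | (S & ~R)) | Q   (double negation)
= T | (~~R & ~~(~P & S) & ~(S & ~R)) | Q   (De Morgan)
= T | (R & ~~(~P & S) & ~(S & ~R)) | Q   (double negation)
= T | (R & ~P & S & ~(S & ~R)) | Q   (double negation)
= T | (R & ~P & S & (~S | ~~R)) | Q   (De Morgan)
= T | (R & ~P & S & (~S | R)) | Q   (double negation)
= T | (R & ~P & S & ~S) | (R & ~P & S & R) | Q   (distribute & over |)
= T | (R & ~P & S) | Q   (simplify)

T | (R & ~P & S) | Q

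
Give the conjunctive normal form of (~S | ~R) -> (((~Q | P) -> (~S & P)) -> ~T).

(~S | ~R) -> (((~Q | P) -> (~S & P)) -> ~T)
⇔ ~(~S | ~R) | (((~Q | P) -> (~S & P)) -> ~T)
⇔ ~(~S | ~R) | ~((~Q | P) -> (~S & P)) | ~T
⇔ ~(~S | ~R) | ~(~(~Q | P) | (~S & P)) | ~T
⇔ (~~S & ~~R) | ~(~(~Q | P) | (~S & P)) | ~T
⇔ (S & ~~R) | ~(~(~Q | P) | (~S & P)) | ~T
⇔ (S & R) | ~(~(~Q | P) | (~S & P)) | ~T
⇔ (S & R) | (~~(~Q | P) & ~(~S & P)) | ~T
⇔ (S & R) | ((~Q | P) & ~(~S & P)) | ~T
⇔ (S & R) | ((~Q | P) & (~~S | ~P)) | ~T
⇔ (S & R) | ((~Q | P) & (S | ~P)) | ~T
⇔ (S | ~Q | P | ~T) & (S | S | ~P | ~T) & (R | ~Q | P | ~T) & (R | S | ~P | ~T)
⇔ (S | ~Q | P | ~T) & (S | ~P | ~T) & (R | ~Q | P | ~T)

(S | ~Q | P | ~T) & (S | ~P | ~T) & (R | ~Q | P | ~T)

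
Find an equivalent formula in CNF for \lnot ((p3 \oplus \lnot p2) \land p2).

\lnot ((p3 \oplus \lnot p2) \land p2)
≡ \lnot ((p3 \lor \lnot p2) \land \lnot (p3 \land \lnot p2) \land p2)   (expand \oplus)
≡ \lnot (p3 \lor \lnot p2) \lor \lnot \lnot (p3 \land \lnot p2) \lor \lnot p2   (De Morgan)
≡ \lnot p3 \land \lnot \lnot p2 \lor \lnot \lnot (p3 \land \lnot p2) \lor \lnot p2   (De Morgan)
≡ \lnot p3 \land p2 \lor \lnot \lnot (p3 \land \lnot p2) \lor \lnot p2   (double negation)
≡ \lnot p3 \land p2 \lor p3 \land \lnot p2 \lor \lnot p2   (double negation)
≡ (\lnot p3 \lor p3 \lor \lnot p2) \land (\lnot p3 \lor \lnot p2 \lor \lnot p2) \land (p2 \lor p3 \lor \lnot p2) \land (p2 \lor \lnot p2 \lor \lnot p2)   (distribute \lor over \land)
≡ \lnot p3 \lor \lnot p2   (simplify)

\lnot p3 \lor \lnot p2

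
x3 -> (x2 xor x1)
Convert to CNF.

x3 -> (x2 xor x1)
≡ ~x3 | (x2 xor x1)   [eliminate ->]
≡ ~x3 | ((x2 | x1) & ~(x2 & x1))   [expand xor]
≡ ~x3 | ((x2 | x1) & (~x2 | ~x1))   [De Morgan]
≡ (~x3 | x2 | x1) & (~x3 | ~x2 | ~x1)   [distribute | over &]

(~x3 | x2 | x1) & (~x3 | ~x2 | ~x1)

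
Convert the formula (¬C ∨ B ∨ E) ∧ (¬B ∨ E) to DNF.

(¬C ∧ ¬B) ∨ E

(¬C ∨ B ∨ E) ∧ (¬B ∨ E)
≡ (¬C ∧ ¬B) ∨ (¬C ∧ E) ∨ (B ∧ ¬B) ∨ (B ∧ E) ∨ (E ∧ ¬B) ∨ (E ∧ E)   [distribute ∧ over ∨]
≡ (¬C ∧ ¬B) ∨ E   [simplify]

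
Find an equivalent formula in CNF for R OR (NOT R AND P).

R OR (NOT R AND P)
≡ (R OR NOT R) AND (R OR P)   [distribute OR over AND]
≡ R OR P   [simplify]

R OR P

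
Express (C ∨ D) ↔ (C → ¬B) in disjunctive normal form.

(C ∨ D) ↔ (C → ¬B)
≡ ((C ∨ D) → (C → ¬B)) ∧ ((C → ¬B) → (C ∨ D))   — eliminate ↔
≡ (¬(C ∨ D) ∨ (C → ¬B)) ∧ ((C → ¬B) → (C ∨ D))   — eliminate →
≡ (¬(C ∨ D) ∨ ¬C ∨ ¬B) ∧ ((C → ¬B) → (C ∨ D))   — eliminate →
≡ (¬(C ∨ D) ∨ ¬C ∨ ¬B) ∧ (¬(C → ¬B) ∨ C ∨ D)   — eliminate →
≡ (¬(C ∨ D) ∨ ¬C ∨ ¬B) ∧ (¬(¬C ∨ ¬B) ∨ C ∨ D)   — eliminate →
≡ ((¬C ∧ ¬D) ∨ ¬C ∨ ¬B) ∧ (¬(¬C ∨ ¬B) ∨ C ∨ D)   — De Morgan
≡ ((¬C ∧ ¬D) ∨ ¬C ∨ ¬B) ∧ ((¬¬C ∧ ¬¬B) ∨ C ∨ D)   — De Morgan
≡ ((¬C ∧ ¬D) ∨ ¬C ∨ ¬B) ∧ ((C ∧ ¬¬B) ∨ C ∨ D)   — double negation
≡ ((¬C ∧ ¬D) ∨ ¬C ∨ ¬B) ∧ ((C ∧ B) ∨ C ∨ D)   — double negation
≡ (¬C ∧ ¬D ∧ C ∧ B) ∨ (¬C ∧ ¬D ∧ C) ∨ (¬C ∧ ¬D ∧ D) ∨ (¬C ∧ C ∧ B) ∨ (¬C ∧ C) ∨ (¬C ∧ D) ∨ (¬B ∧ C ∧ B) ∨ (¬B ∧ C) ∨ (¬B ∧ D)   — distribute ∧ over ∨
≡ (¬C ∧ D) ∨ (¬B ∧ C) ∨ (¬B ∧ D)   — simplify

(¬C ∧ D) ∨ (¬B ∧ C) ∨ (¬B ∧ D)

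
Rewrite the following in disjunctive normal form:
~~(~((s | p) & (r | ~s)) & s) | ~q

~~(~((s | p) & (r | ~s)) & s) | ~q
⇔ (~((s | p) & (r | ~s)) & s) | ~q   — double negation
⇔ ((~(s | p) | ~(r | ~s)) & s) | ~q   — De Morgan
⇔ (((~s & ~p) | ~(r | ~s)) & s) | ~q   — De Morgan
⇔ (((~s & ~p) | (~r & ~~s)) & s) | ~q   — De Morgan
⇔ (((~s & ~p) | (~r & s)) & s) | ~q   — double negation
⇔ (~s & ~p & s) | (~r & s & s) | ~q   — distribute & over |
⇔ (~r & s) | ~q   — simplify

(~r & s) | ~q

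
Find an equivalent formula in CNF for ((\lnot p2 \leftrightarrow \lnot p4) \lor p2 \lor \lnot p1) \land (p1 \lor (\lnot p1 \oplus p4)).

(p2 \lor \lnot p4 \lor \lnot p1) \land (p1 \lor \lnot p4)

((\lnot p2 \leftrightarrow \lnot p4) \lor p2 \lor \lnot p1) \land (p1 \lor (\lnot p1 \oplus p4))
⇔ (((\lnot p2 \to \lnot p4) \land (\lnot p4 \to \lnot p2)) \lor p2 \lor \lnot p1) \land (p1 \lor (\lnot p1 \oplus p4))   — eliminate \leftrightarrow
⇔ (((\lnot \lnot p2 \lor \lnot p4) \land (\lnot p4 \to \lnot p2)) \lor p2 \lor \lnot p1) \land (p1 \lor (\lnot p1 \oplus p4))   — eliminate \to
⇔ (((\lnot \lnot p2 \lor \lnot p4) \land (\lnot \lnot p4 \lor \lnot p2)) \lor p2 \lor \lnot p1) \land (p1 \lor (\lnot p1 \oplus p4))   — eliminate \to
⇔ (((\lnot \lnot p2 \lor \lnot p4) \land (\lnot \lnot p4 \lor \lnot p2)) \lor p2 \lor \lnot p1) \land (p1 \lor ((\lnot p1 \lor p4) \land \lnot (\lnot p1 \land p4)))   — expand \oplus
⇔ (((p2 \lor \lnot p4) \land (\lnot \lnot p4 \lor \lnot p2)) \lor p2 \lor \lnot p1) \land (p1 \lor ((\lnot p1 \lor p4) \land \lnot (\lnot p1 \land p4)))   — double negation
⇔ (((p2 \lor \lnot p4) \land (p4 \lor \lnot p2)) \lor p2 \lor \lnot p1) \land (p1 \lor ((\lnot p1 \lor p4) \land \lnot (\lnot p1 \land p4)))   — double negation
⇔ (((p2 \lor \lnot p4) \land (p4 \lor \lnot p2)) \lor p2 \lor \lnot p1) \land (p1 \lor ((\lnot p1 \lor p4) \land (\lnot \lnot p1 \lor \lnot p4)))   — De Morgan
⇔ (((p2 \lor \lnot p4) \land (p4 \lor \lnot p2)) \lor p2 \lor \lnot p1) \land (p1 \lor ((\lnot p1 \lor p4) \land (p1 \lor \lnot p4)))   — double negation
⇔ (p2 \lor \lnot p4 \lor p2 \lor \lnot p1) \land (p4 \lor \lnot p2 \lor p2 \lor \lnot p1) \land (p1 \lor \lnot p1 \lor p4) \land (p1 \lor p1 \lor \lnot p4)   — distribute \lor over \land
⇔ (p2 \lor \lnot p4 \lor \lnot p1) \land (p1 \lor \lnot p4)   — simplify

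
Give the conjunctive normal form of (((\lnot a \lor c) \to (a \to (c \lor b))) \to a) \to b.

\lnot a \lor b

(((\lnot a \lor c) \to (a \to (c \lor b))) \to a) \to b
≡ \lnot (((\lnot a \lor c) \to (a \to (c \lor b))) \to a) \lor b   — eliminate \to
≡ \lnot (\lnot ((\lnot a \lor c) \to (a \to (c \lor b))) \lor a) \lor b   — eliminate \to
≡ \lnot (\lnot (\lnot (\lnot a \lor c) \lor (a \to (c \lor b))) \lor a) \lor b   — eliminate \to
≡ \lnot (\lnot (\lnot (\lnot a \lor c) \lor \lnot a \lor c \lor b) \lor a) \lor b   — eliminate \to
≡ (\lnot \lnot (\lnot (\lnot a \lor c) \lor \lnot a \lor c \lor b) \land \lnot a) \lor b   — De Morgan
≡ ((\lnot (\lnot a \lor c) \lor \lnot a \lor c \lor b) \land \lnot a) \lor b   — double negation
≡ (((\lnot \lnot a \land \lnot c) \lor \lnot a \lor c \lor b) \land \lnot a) \lor b   — De Morgan
≡ (((a \land \lnot c) \lor \lnot a \lor c \lor b) \land \lnot a) \lor b   — double negation
≡ (a \lor \lnot a \lor c \lor b \lor b) \land (\lnot c \lor \lnot a \lor c \lor b \lor b) \land (\lnot a \lor b)   — distribute \lor over \land
≡ \lnot a \lor b   — simplify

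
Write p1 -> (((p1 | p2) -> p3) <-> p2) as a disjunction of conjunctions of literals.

p1 -> (((p1 | p2) -> p3) <-> p2)
≡ ~p1 | (((p1 | p2) -> p3) <-> p2)   [eliminate ->]
≡ ~p1 | ((((p1 | p2) -> p3) -> p2) & (p2 -> ((p1 | p2) -> p3)))   [eliminate <->]
≡ ~p1 | ((~((p1 | p2) -> p3) | p2) & (p2 -> ((p1 | p2) -> p3)))   [eliminate ->]
≡ ~p1 | ((~(~(p1 | p2) | p3) | p2) & (p2 -> ((p1 | p2) -> p3)))   [eliminate ->]
≡ ~p1 | ((~(~(p1 | p2) | p3) | p2) & (~p2 | ((p1 | p2) -> p3)))   [eliminate ->]
≡ ~p1 | ((~(~(p1 | p2) | p3) | p2) & (~p2 | ~(p1 | p2) | p3))   [eliminate ->]
≡ ~p1 | (((~~(p1 | p2) & ~p3) | p2) & (~p2 | ~(p1 | p2) | p3))   [De Morgan]
≡ ~p1 | ((((p1 | p2) & ~p3) | p2) & (~p2 | ~(p1 | p2) | p3))   [double negation]
≡ ~p1 | ((((p1 | p2) & ~p3) | p2) & (~p2 | (~p1 & ~p2) | p3))   [De Morgan]
≡ ~p1 | (p1 & ~p3 & ~p2) | (p1 & ~p3 & ~p1 & ~p2) | (p1 & ~p3 & p3) | (p2 & ~p3 & ~p2) | (p2 & ~p3 & ~p1 & ~p2) | (p2 & ~p3 & p3) | (p2 & ~p2) | (p2 & ~p1 & ~p2) | (p2 & p3)   [distribute & over |]
≡ ~p1 | (p1 & ~p3 & ~p2) | (p2 & p3)   [simplify]

~p1 | (p1 & ~p3 & ~p2) | (p2 & p3)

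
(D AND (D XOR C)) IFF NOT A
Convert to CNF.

(NOT D OR C OR NOT A) AND (A OR D) AND (A OR NOT D OR NOT C)

(D AND (D XOR C)) IFF NOT A
≡ ((D AND (D XOR C)) IMPLIES NOT A) AND (NOT A IMPLIES (D AND (D XOR C)))   — eliminate IFF
≡ (NOT (D AND (D XOR C)) OR NOT A) AND (NOT A IMPLIES (D AND (D XOR C)))   — eliminate IMPLIES
≡ (NOT (D AND (D OR C) AND NOT (D AND C)) OR NOT A) AND (NOT A IMPLIES (D AND (D XOR C)))   — expand XOR
≡ (NOT (D AND (D OR C) AND NOT (D AND C)) OR NOT A) AND (NOT NOT A OR (D AND (D XOR C)))   — eliminate IMPLIES
≡ (NOT (D AND (D OR C) AND NOT (D AND C)) OR NOT A) AND (NOT NOT A OR (D AND (D OR C) AND NOT (D AND C)))   — expand XOR
≡ (NOT D OR NOT (D OR C) OR NOT NOT (D AND C) OR NOT A) AND (NOT NOT A OR (D AND (D OR C) AND NOT (D AND C)))   — De Morgan
≡ (NOT D OR (NOT D AND NOT C) OR NOT NOT (D AND C) OR NOT A) AND (NOT NOT A OR (D AND (D OR C) AND NOT (D AND C)))   — De Morgan
≡ (NOT D OR (NOT D AND NOT C) OR (D AND C) OR NOT A) AND (NOT NOT A OR (D AND (D OR C) AND NOT (D AND C)))   — double negation
≡ (NOT D OR (NOT D AND NOT C) OR (D AND C) OR NOT A) AND (A OR (D AND (D OR C) AND NOT (D AND C)))   — double negation
≡ (NOT D OR (NOT D AND NOT C) OR (D AND C) OR NOT A) AND (A OR (D AND (D OR C) AND (NOT D OR NOT C)))   — De Morgan
≡ (NOT D OR NOT D OR D OR NOT A) AND (NOT D OR NOT D OR C OR NOT A) AND (NOT D OR NOT C OR D OR NOT A) AND (NOT D OR NOT C OR C OR NOT A) AND (A OR D) AND (A OR D OR C) AND (A OR NOT D OR NOT C)   — distribute OR over AND
≡ (NOT D OR C OR NOT A) AND (A OR D) AND (A OR NOT D OR NOT C)   — simplify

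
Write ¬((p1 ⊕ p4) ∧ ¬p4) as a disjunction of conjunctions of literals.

(¬p1 ∧ ¬p4) ∨ p4

¬((p1 ⊕ p4) ∧ ¬p4)
≡ ¬(((p1 ∧ ¬p4) ∨ (¬p1 ∧ p4)) ∧ ¬p4)   — expand ⊕
≡ ¬((p1 ∧ ¬p4) ∨ (¬p1 ∧ p4)) ∨ ¬¬p4   — De Morgan
≡ (¬(p1 ∧ ¬p4) ∧ ¬(¬p1 ∧ p4)) ∨ ¬¬p4   — De Morgan
≡ ((¬p1 ∨ ¬¬p4) ∧ ¬(¬p1 ∧ p4)) ∨ ¬¬p4   — De Morgan
≡ ((¬p1 ∨ p4) ∧ ¬(¬p1 ∧ p4)) ∨ ¬¬p4   — double negation
≡ ((¬p1 ∨ p4) ∧ (¬¬p1 ∨ ¬p4)) ∨ ¬¬p4   — De Morgan
≡ ((¬p1 ∨ p4) ∧ (p1 ∨ ¬p4)) ∨ ¬¬p4   — double negation
≡ ((¬p1 ∨ p4) ∧ (p1 ∨ ¬p4)) ∨ p4   — double negation
≡ (¬p1 ∧ p1) ∨ (¬p1 ∧ ¬p4) ∨ (p4 ∧ p1) ∨ (p4 ∧ ¬p4) ∨ p4   — distribute ∧ over ∨
≡ (¬p1 ∧ ¬p4) ∨ p4   — simplify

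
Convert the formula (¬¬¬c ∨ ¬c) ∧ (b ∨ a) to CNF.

(¬¬¬c ∨ ¬c) ∧ (b ∨ a)
≡ (¬c ∨ ¬c) ∧ (b ∨ a)   [double negation]
≡ ¬c ∧ (b ∨ a)   [simplify]

¬c ∧ (b ∨ a)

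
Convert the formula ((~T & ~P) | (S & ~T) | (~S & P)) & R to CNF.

(~T | ~S) & (~T | P) & R

((~T & ~P) | (S & ~T) | (~S & P)) & R
≡ (~T | S | ~S) & (~T | S | P) & (~T | ~T | ~S) & (~T | ~T | P) & (~P | S | ~S) & (~P | S | P) & (~P | ~T | ~S) & (~P | ~T | P) & R
≡ (~T | ~S) & (~T | P) & R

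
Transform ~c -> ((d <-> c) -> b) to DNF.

~c -> ((d <-> c) -> b)
≡ ~~c | ((d <-> c) -> b)   [eliminate ->]
≡ ~~c | ~(d <-> c) | b   [eliminate ->]
≡ ~~c | ~((d -> c) & (c -> d)) | b   [eliminate <->]
≡ ~~c | ~((~d | c) & (c -> d)) | b   [eliminate ->]
≡ ~~c | ~((~d | c) & (~c | d)) | b   [eliminate ->]
≡ c | ~((~d | c) & (~c | d)) | b   [double negation]
≡ c | ~(~d | c) | ~(~c | d) | b   [De Morgan]
≡ c | (~~d & ~c) | ~(~c | d) | b   [De Morgan]
≡ c | (d & ~c) | ~(~c | d) | b   [double negation]
≡ c | (d & ~c) | (~~c & ~d) | b   [De Morgan]
≡ c | (d & ~c) | (c & ~d) | b   [double negation]
≡ c | (d & ~c) | b   [simplify]

c | (d & ~c) | b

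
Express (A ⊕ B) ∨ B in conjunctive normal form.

A ∨ B

(A ⊕ B) ∨ B
⇔ ((A ∨ B) ∧ ¬(A ∧ B)) ∨ B   [expand ⊕]
⇔ ((A ∨ B) ∧ (¬A ∨ ¬B)) ∨ B   [De Morgan]
⇔ (A ∨ B ∨ B) ∧ (¬A ∨ ¬B ∨ B)   [distribute ∨ over ∧]
⇔ A ∨ B   [simplify]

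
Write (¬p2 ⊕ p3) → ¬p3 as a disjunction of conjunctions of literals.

(¬p2 ⊕ p3) → ¬p3
= ¬(¬p2 ⊕ p3) ∨ ¬p3
= ¬((¬p2 ∧ ¬p3) ∨ (¬¬p2 ∧ p3)) ∨ ¬p3
= (¬(¬p2 ∧ ¬p3) ∧ ¬(¬¬p2 ∧ p3)) ∨ ¬p3
= ((¬¬p2 ∨ ¬¬p3) ∧ ¬(¬¬p2 ∧ p3)) ∨ ¬p3
= ((p2 ∨ ¬¬p3) ∧ ¬(¬¬p2 ∧ p3)) ∨ ¬p3
= ((p2 ∨ p3) ∧ ¬(¬¬p2 ∧ p3)) ∨ ¬p3
= ((p2 ∨ p3) ∧ (¬¬¬p2 ∨ ¬p3)) ∨ ¬p3
= ((p2 ∨ p3) ∧ (¬p2 ∨ ¬p3)) ∨ ¬p3
= (p2 ∧ ¬p2) ∨ (p2 ∧ ¬p3) ∨ (p3 ∧ ¬p2) ∨ (p3 ∧ ¬p3) ∨ ¬p3
= (p3 ∧ ¬p2) ∨ ¬p3

(p3 ∧ ¬p2) ∨ ¬p3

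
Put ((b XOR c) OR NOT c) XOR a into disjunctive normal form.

(NOT b AND c AND NOT a) OR (NOT c AND NOT a) OR (c AND b AND a)

((b XOR c) OR NOT c) XOR a
≡ (((b XOR c) OR NOT c) AND NOT a) OR (NOT ((b XOR c) OR NOT c) AND a)   (expand XOR)
≡ (((b AND NOT c) OR (NOT b AND c) OR NOT c) AND NOT a) OR (NOT ((b XOR c) OR NOT c) AND a)   (expand XOR)
≡ (((b AND NOT c) OR (NOT b AND c) OR NOT c) AND NOT a) OR (NOT ((b AND NOT c) OR (NOT b AND c) OR NOT c) AND a)   (expand XOR)
≡ (((b AND NOT c) OR (NOT b AND c) OR NOT c) AND NOT a) OR (NOT (b AND NOT c) AND NOT (NOT b AND c) AND NOT NOT c AND a)   (De Morgan)
≡ (((b AND NOT c) OR (NOT b AND c) OR NOT c) AND NOT a) OR ((NOT b OR NOT NOT c) AND NOT (NOT b AND c) AND NOT NOT c AND a)   (De Morgan)
≡ (((b AND NOT c) OR (NOT b AND c) OR NOT c) AND NOT a) OR ((NOT b OR c) AND NOT (NOT b AND c) AND NOT NOT c AND a)   (double negation)
≡ (((b AND NOT c) OR (NOT b AND c) OR NOT c) AND NOT a) OR ((NOT b OR c) AND (NOT NOT b OR NOT c) AND NOT NOT c AND a)   (De Morgan)
≡ (((b AND NOT c) OR (NOT b AND c) OR NOT c) AND NOT a) OR ((NOT b OR c) AND (b OR NOT c) AND NOT NOT c AND a)   (double negation)
≡ (((b AND NOT c) OR (NOT b AND c) OR NOT c) AND NOT a) OR ((NOT b OR c) AND (b OR NOT c) AND c AND a)   (double negation)
≡ (b AND NOT c AND NOT a) OR (NOT b AND c AND NOT a) OR (NOT c AND NOT a) OR (NOT b AND b AND c AND a) OR (NOT b AND NOT c AND c AND a) OR (c AND b AND c AND a) OR (c AND NOT c AND c AND a)   (distribute AND over OR)
≡ (NOT b AND c AND NOT a) OR (NOT c AND NOT a) OR (c AND b AND a)   (simplify)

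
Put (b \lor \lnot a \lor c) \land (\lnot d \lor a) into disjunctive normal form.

(b \land \lnot d) \lor (b \land a) \lor (\lnot a \land \lnot d) \lor (c \land \lnot d) \lor (c \land a)

(b \lor \lnot a \lor c) \land (\lnot d \lor a)
= (b \land \lnot d) \lor (b \land a) \lor (\lnot a \land \lnot d) \lor (\lnot a \land a) \lor (c \land \lnot d) \lor (c \land a)   [distribute \land over \lor]
= (b \land \lnot d) \lor (b \land a) \lor (\lnot a \land \lnot d) \lor (c \land \lnot d) \lor (c \land a)   [simplify]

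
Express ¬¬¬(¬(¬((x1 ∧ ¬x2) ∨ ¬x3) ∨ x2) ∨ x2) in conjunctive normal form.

¬¬¬(¬(¬((x1 ∧ ¬x2) ∨ ¬x3) ∨ x2) ∨ x2)
≡ ¬(¬(¬((x1 ∧ ¬x2) ∨ ¬x3) ∨ x2) ∨ x2)   [double negation]
≡ ¬¬(¬((x1 ∧ ¬x2) ∨ ¬x3) ∨ x2) ∧ ¬x2   [De Morgan]
≡ (¬((x1 ∧ ¬x2) ∨ ¬x3) ∨ x2) ∧ ¬x2   [double negation]
≡ ((¬(x1 ∧ ¬x2) ∧ ¬¬x3) ∨ x2) ∧ ¬x2   [De Morgan]
≡ (((¬x1 ∨ ¬¬x2) ∧ ¬¬x3) ∨ x2) ∧ ¬x2   [De Morgan]
≡ (((¬x1 ∨ x2) ∧ ¬¬x3) ∨ x2) ∧ ¬x2   [double negation]
≡ (((¬x1 ∨ x2) ∧ x3) ∨ x2) ∧ ¬x2   [double negation]
≡ (¬x1 ∨ x2 ∨ x2) ∧ (x3 ∨ x2) ∧ ¬x2   [distribute ∨ over ∧]
≡ (¬x1 ∨ x2) ∧ (x3 ∨ x2) ∧ ¬x2   [simplify]

(¬x1 ∨ x2) ∧ (x3 ∨ x2) ∧ ¬x2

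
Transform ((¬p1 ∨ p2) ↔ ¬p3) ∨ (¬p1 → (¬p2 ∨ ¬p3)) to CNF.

((¬p1 ∨ p2) ↔ ¬p3) ∨ (¬p1 → (¬p2 ∨ ¬p3))
⇔ (((¬p1 ∨ p2) → ¬p3) ∧ (¬p3 → (¬p1 ∨ p2))) ∨ (¬p1 → (¬p2 ∨ ¬p3))   [eliminate ↔]
⇔ ((¬(¬p1 ∨ p2) ∨ ¬p3) ∧ (¬p3 → (¬p1 ∨ p2))) ∨ (¬p1 → (¬p2 ∨ ¬p3))   [eliminate →]
⇔ ((¬(¬p1 ∨ p2) ∨ ¬p3) ∧ (¬¬p3 ∨ ¬p1 ∨ p2)) ∨ (¬p1 → (¬p2 ∨ ¬p3))   [eliminate →]
⇔ ((¬(¬p1 ∨ p2) ∨ ¬p3) ∧ (¬¬p3 ∨ ¬p1 ∨ p2)) ∨ ¬¬p1 ∨ ¬p2 ∨ ¬p3   [eliminate →]
⇔ (((¬¬p1 ∧ ¬p2) ∨ ¬p3) ∧ (¬¬p3 ∨ ¬p1 ∨ p2)) ∨ ¬¬p1 ∨ ¬p2 ∨ ¬p3   [De Morgan]
⇔ (((p1 ∧ ¬p2) ∨ ¬p3) ∧ (¬¬p3 ∨ ¬p1 ∨ p2)) ∨ ¬¬p1 ∨ ¬p2 ∨ ¬p3   [double negation]
⇔ (((p1 ∧ ¬p2) ∨ ¬p3) ∧ (p3 ∨ ¬p1 ∨ p2)) ∨ ¬¬p1 ∨ ¬p2 ∨ ¬p3   [double negation]
⇔ (((p1 ∧ ¬p2) ∨ ¬p3) ∧ (p3 ∨ ¬p1 ∨ p2)) ∨ p1 ∨ ¬p2 ∨ ¬p3   [double negation]
⇔ (p1 ∨ ¬p3 ∨ p1 ∨ ¬p2 ∨ ¬p3) ∧ (¬p2 ∨ ¬p3 ∨ p1 ∨ ¬p2 ∨ ¬p3) ∧ (p3 ∨ ¬p1 ∨ p2 ∨ p1 ∨ ¬p2 ∨ ¬p3)   [distribute ∨ over ∧]
⇔ p1 ∨ ¬p3 ∨ ¬p2   [simplify]

p1 ∨ ¬p3 ∨ ¬p2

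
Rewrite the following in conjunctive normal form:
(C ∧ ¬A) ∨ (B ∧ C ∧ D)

(C ∧ ¬A) ∨ (B ∧ C ∧ D)
= (C ∨ B) ∧ (C ∨ C) ∧ (C ∨ D) ∧ (¬A ∨ B) ∧ (¬A ∨ C) ∧ (¬A ∨ D)   [distribute ∨ over ∧]
= C ∧ (¬A ∨ B) ∧ (¬A ∨ D)   [simplify]

C ∧ (¬A ∨ B) ∧ (¬A ∨ D)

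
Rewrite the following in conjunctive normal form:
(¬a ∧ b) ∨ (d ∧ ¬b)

(¬a ∧ b) ∨ (d ∧ ¬b)
= (¬a ∨ d) ∧ (¬a ∨ ¬b) ∧ (b ∨ d) ∧ (b ∨ ¬b)   [distribute ∨ over ∧]
= (¬a ∨ d) ∧ (¬a ∨ ¬b) ∧ (b ∨ d)   [simplify]

(¬a ∨ d) ∧ (¬a ∨ ¬b) ∧ (b ∨ d)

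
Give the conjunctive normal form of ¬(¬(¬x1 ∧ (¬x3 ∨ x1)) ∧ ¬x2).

(¬x1 ∨ x2) ∧ (¬x3 ∨ x1 ∨ x2)

¬(¬(¬x1 ∧ (¬x3 ∨ x1)) ∧ ¬x2)
≡ ¬¬(¬x1 ∧ (¬x3 ∨ x1)) ∨ ¬¬x2   [De Morgan]
≡ (¬x1 ∧ (¬x3 ∨ x1)) ∨ ¬¬x2   [double negation]
≡ (¬x1 ∧ (¬x3 ∨ x1)) ∨ x2   [double negation]
≡ (¬x1 ∨ x2) ∧ (¬x3 ∨ x1 ∨ x2)   [distribute ∨ over ∧]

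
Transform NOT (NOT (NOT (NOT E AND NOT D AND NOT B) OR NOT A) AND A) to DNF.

E OR D OR B OR NOT A

NOT (NOT (NOT (NOT E AND NOT D AND NOT B) OR NOT A) AND A)
⇔ NOT NOT (NOT (NOT E AND NOT D AND NOT B) OR NOT A) OR NOT A   [De Morgan]
⇔ NOT (NOT E AND NOT D AND NOT B) OR NOT A OR NOT A   [double negation]
⇔ NOT NOT E OR NOT NOT D OR NOT NOT B OR NOT A OR NOT A   [De Morgan]
⇔ E OR NOT NOT D OR NOT NOT B OR NOT A OR NOT A   [double negation]
⇔ E OR D OR NOT NOT B OR NOT A OR NOT A   [double negation]
⇔ E OR D OR B OR NOT A OR NOT A   [double negation]
⇔ E OR D OR B OR NOT A   [simplify]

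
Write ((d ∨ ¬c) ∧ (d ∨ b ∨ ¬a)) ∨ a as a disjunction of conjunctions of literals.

d ∨ (¬c ∧ b) ∨ (¬c ∧ ¬a) ∨ a

((d ∨ ¬c) ∧ (d ∨ b ∨ ¬a)) ∨ a
= (d ∧ d) ∨ (d ∧ b) ∨ (d ∧ ¬a) ∨ (¬c ∧ d) ∨ (¬c ∧ b) ∨ (¬c ∧ ¬a) ∨ a   [distribute ∧ over ∨]
= d ∨ (¬c ∧ b) ∨ (¬c ∧ ¬a) ∨ a   [simplify]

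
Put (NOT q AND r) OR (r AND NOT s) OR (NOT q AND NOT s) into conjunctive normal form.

(NOT q AND r) OR (r AND NOT s) OR (NOT q AND NOT s)
⇔ (NOT q OR r OR NOT q) AND (NOT q OR r OR NOT s) AND (NOT q OR NOT s OR NOT q) AND (NOT q OR NOT s OR NOT s) AND (r OR r OR NOT q) AND (r OR r OR NOT s) AND (r OR NOT s OR NOT q) AND (r OR NOT s OR NOT s)   [distribute OR over AND]
⇔ (NOT q OR r) AND (NOT q OR NOT s) AND (r OR NOT s)   [simplify]

(NOT q OR r) AND (NOT q OR NOT s) AND (r OR NOT s)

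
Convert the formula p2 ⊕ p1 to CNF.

p2 ⊕ p1
= (p2 ∨ p1) ∧ ¬(p2 ∧ p1)   (expand ⊕)
= (p2 ∨ p1) ∧ (¬p2 ∨ ¬p1)   (De Morgan)

(p2 ∨ p1) ∧ (¬p2 ∨ ¬p1)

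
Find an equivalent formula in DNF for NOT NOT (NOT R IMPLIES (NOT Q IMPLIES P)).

NOT NOT (NOT R IMPLIES (NOT Q IMPLIES P))
≡ NOT NOT (NOT NOT R OR (NOT Q IMPLIES P))   [eliminate IMPLIES]
≡ NOT NOT (NOT NOT R OR NOT NOT Q OR P)   [eliminate IMPLIES]
≡ NOT NOT R OR NOT NOT Q OR P   [double negation]
≡ R OR NOT NOT Q OR P   [double negation]
≡ R OR Q OR P   [double negation]

R OR Q OR P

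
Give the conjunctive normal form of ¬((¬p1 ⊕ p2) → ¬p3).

¬((¬p1 ⊕ p2) → ¬p3)
= ¬(¬(¬p1 ⊕ p2) ∨ ¬p3)
= ¬(¬((¬p1 ∨ p2) ∧ ¬(¬p1 ∧ p2)) ∨ ¬p3)
= ¬¬((¬p1 ∨ p2) ∧ ¬(¬p1 ∧ p2)) ∧ ¬¬p3
= (¬p1 ∨ p2) ∧ ¬(¬p1 ∧ p2) ∧ ¬¬p3
= (¬p1 ∨ p2) ∧ (¬¬p1 ∨ ¬p2) ∧ ¬¬p3
= (¬p1 ∨ p2) ∧ (p1 ∨ ¬p2) ∧ ¬¬p3
= (¬p1 ∨ p2) ∧ (p1 ∨ ¬p2) ∧ p3

(¬p1 ∨ p2) ∧ (p1 ∨ ¬p2) ∧ p3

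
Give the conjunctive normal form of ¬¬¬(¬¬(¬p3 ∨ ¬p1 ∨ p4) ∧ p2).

(p3 ∨ ¬p2) ∧ (p1 ∨ ¬p2) ∧ (¬p4 ∨ ¬p2)

¬¬¬(¬¬(¬p3 ∨ ¬p1 ∨ p4) ∧ p2)
≡ ¬(¬¬(¬p3 ∨ ¬p1 ∨ p4) ∧ p2)   (double negation)
≡ ¬¬¬(¬p3 ∨ ¬p1 ∨ p4) ∨ ¬p2   (De Morgan)
≡ ¬(¬p3 ∨ ¬p1 ∨ p4) ∨ ¬p2   (double negation)
≡ (¬¬p3 ∧ ¬¬p1 ∧ ¬p4) ∨ ¬p2   (De Morgan)
≡ (p3 ∧ ¬¬p1 ∧ ¬p4) ∨ ¬p2   (double negation)
≡ (p3 ∧ p1 ∧ ¬p4) ∨ ¬p2   (double negation)
≡ (p3 ∨ ¬p2) ∧ (p1 ∨ ¬p2) ∧ (¬p4 ∨ ¬p2)   (distribute ∨ over ∧)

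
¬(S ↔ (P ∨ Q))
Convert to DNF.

¬(S ↔ (P ∨ Q))
≡ ¬((S → (P ∨ Q)) ∧ ((P ∨ Q) → S))   [eliminate ↔]
≡ ¬((¬S ∨ P ∨ Q) ∧ ((P ∨ Q) → S))   [eliminate →]
≡ ¬((¬S ∨ P ∨ Q) ∧ (¬(P ∨ Q) ∨ S))   [eliminate →]
≡ ¬(¬S ∨ P ∨ Q) ∨ ¬(¬(P ∨ Q) ∨ S)   [De Morgan]
≡ (¬¬S ∧ ¬P ∧ ¬Q) ∨ ¬(¬(P ∨ Q) ∨ S)   [De Morgan]
≡ (S ∧ ¬P ∧ ¬Q) ∨ ¬(¬(P ∨ Q) ∨ S)   [double negation]
≡ (S ∧ ¬P ∧ ¬Q) ∨ (¬¬(P ∨ Q) ∧ ¬S)   [De Morgan]
≡ (S ∧ ¬P ∧ ¬Q) ∨ ((P ∨ Q) ∧ ¬S)   [double negation]
≡ (S ∧ ¬P ∧ ¬Q) ∨ (P ∧ ¬S) ∨ (Q ∧ ¬S)   [distribute ∧ over ∨]

(S ∧ ¬P ∧ ¬Q) ∨ (P ∧ ¬S) ∨ (Q ∧ ¬S)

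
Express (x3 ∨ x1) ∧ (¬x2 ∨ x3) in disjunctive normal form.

x3 ∨ (x1 ∧ ¬x2)

(x3 ∨ x1) ∧ (¬x2 ∨ x3)
≡ (x3 ∧ ¬x2) ∨ (x3 ∧ x3) ∨ (x1 ∧ ¬x2) ∨ (x1 ∧ x3)   (distribute ∧ over ∨)
≡ x3 ∨ (x1 ∧ ¬x2)   (simplify)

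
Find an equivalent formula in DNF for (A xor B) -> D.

(A xor B) -> D
= ~(A xor B) | D   [eliminate ->]
= ~((A & ~B) | (~A & B)) | D   [expand xor]
= (~(A & ~B) & ~(~A & B)) | D   [De Morgan]
= ((~A | ~~B) & ~(~A & B)) | D   [De Morgan]
= ((~A | B) & ~(~A & B)) | D   [double negation]
= ((~A | B) & (~~A | ~B)) | D   [De Morgan]
= ((~A | B) & (A | ~B)) | D   [double negation]
= (~A & A) | (~A & ~B) | (B & A) | (B & ~B) | D   [distribute & over |]
= (~A & ~B) | (B & A) | D   [simplify]

(~A & ~B) | (B & A) | D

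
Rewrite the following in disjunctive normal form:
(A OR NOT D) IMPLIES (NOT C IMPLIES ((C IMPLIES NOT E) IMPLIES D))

C OR D

(A OR NOT D) IMPLIES (NOT C IMPLIES ((C IMPLIES NOT E) IMPLIES D))
≡ NOT (A OR NOT D) OR (NOT C IMPLIES ((C IMPLIES NOT E) IMPLIES D))
≡ NOT (A OR NOT D) OR NOT NOT C OR ((C IMPLIES NOT E) IMPLIES D)
≡ NOT (A OR NOT D) OR NOT NOT C OR NOT (C IMPLIES NOT E) OR D
≡ NOT (A OR NOT D) OR NOT NOT C OR NOT (NOT C OR NOT E) OR D
≡ (NOT A AND NOT NOT D) OR NOT NOT C OR NOT (NOT C OR NOT E) OR D
≡ (NOT A AND D) OR NOT NOT C OR NOT (NOT C OR NOT E) OR D
≡ (NOT A AND D) OR C OR NOT (NOT C OR NOT E) OR D
≡ (NOT A AND D) OR C OR (NOT NOT C AND NOT NOT E) OR D
≡ (NOT A AND D) OR C OR (C AND NOT NOT E) OR D
≡ (NOT A AND D) OR C OR (C AND E) OR D
≡ C OR D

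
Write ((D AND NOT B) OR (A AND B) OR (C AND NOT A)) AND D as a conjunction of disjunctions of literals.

(NOT B OR A OR C) AND D

((D AND NOT B) OR (A AND B) OR (C AND NOT A)) AND D
≡ (D OR A OR C) AND (D OR A OR NOT A) AND (D OR B OR C) AND (D OR B OR NOT A) AND (NOT B OR A OR C) AND (NOT B OR A OR NOT A) AND (NOT B OR B OR C) AND (NOT B OR B OR NOT A) AND D   (distribute OR over AND)
≡ (NOT B OR A OR C) AND D   (simplify)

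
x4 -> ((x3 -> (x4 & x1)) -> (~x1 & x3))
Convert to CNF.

(~x4 | x3) & (~x4 | ~x1)

x4 -> ((x3 -> (x4 & x1)) -> (~x1 & x3))
≡ ~x4 | ((x3 -> (x4 & x1)) -> (~x1 & x3))   [eliminate ->]
≡ ~x4 | ~(x3 -> (x4 & x1)) | (~x1 & x3)   [eliminate ->]
≡ ~x4 | ~(~x3 | (x4 & x1)) | (~x1 & x3)   [eliminate ->]
≡ ~x4 | (~~x3 & ~(x4 & x1)) | (~x1 & x3)   [De Morgan]
≡ ~x4 | (x3 & ~(x4 & x1)) | (~x1 & x3)   [double negation]
≡ ~x4 | (x3 & (~x4 | ~x1)) | (~x1 & x3)   [De Morgan]
≡ (~x4 | x3 | ~x1) & (~x4 | x3 | x3) & (~x4 | ~x4 | ~x1 | ~x1) & (~x4 | ~x4 | ~x1 | x3)   [distribute | over &]
≡ (~x4 | x3) & (~x4 | ~x1)   [simplify]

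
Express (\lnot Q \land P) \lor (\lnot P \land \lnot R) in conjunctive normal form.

(\lnot Q \lor \lnot P) \land (\lnot Q \lor \lnot R) \land (P \lor \lnot R)

(\lnot Q \land P) \lor (\lnot P \land \lnot R)
⇔ (\lnot Q \lor \lnot P) \land (\lnot Q \lor \lnot R) \land (P \lor \lnot P) \land (P \lor \lnot R)   [distribute \lor over \land]
⇔ (\lnot Q \lor \lnot P) \land (\lnot Q \lor \lnot R) \land (P \lor \lnot R)   [simplify]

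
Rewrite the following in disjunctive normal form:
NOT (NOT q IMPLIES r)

NOT (NOT q IMPLIES r)
⇔ NOT (NOT NOT q OR r)
⇔ NOT NOT NOT q AND NOT r
⇔ NOT q AND NOT r

NOT q AND NOT r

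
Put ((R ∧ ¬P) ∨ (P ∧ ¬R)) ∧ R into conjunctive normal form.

((R ∧ ¬P) ∨ (P ∧ ¬R)) ∧ R
≡ (R ∨ P) ∧ (R ∨ ¬R) ∧ (¬P ∨ P) ∧ (¬P ∨ ¬R) ∧ R   [distribute ∨ over ∧]
≡ (¬P ∨ ¬R) ∧ R   [simplify]

(¬P ∨ ¬R) ∧ R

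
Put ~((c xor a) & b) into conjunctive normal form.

(~c | a | ~b) & (~a | c | ~b)

~((c xor a) & b)
= ~((c | a) & ~(c & a) & b)   [expand xor]
= ~(c | a) | ~~(c & a) | ~b   [De Morgan]
= (~c & ~a) | ~~(c & a) | ~b   [De Morgan]
= (~c & ~a) | (c & a) | ~b   [double negation]
= (~c | c | ~b) & (~c | a | ~b) & (~a | c | ~b) & (~a | a | ~b)   [distribute | over &]
= (~c | a | ~b) & (~a | c | ~b)   [simplify]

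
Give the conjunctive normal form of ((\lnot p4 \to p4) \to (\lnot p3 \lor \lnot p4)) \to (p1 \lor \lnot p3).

((\lnot p4 \to p4) \to (\lnot p3 \lor \lnot p4)) \to (p1 \lor \lnot p3)
⇔ \lnot ((\lnot p4 \to p4) \to (\lnot p3 \lor \lnot p4)) \lor p1 \lor \lnot p3   [eliminate \to]
⇔ \lnot (\lnot (\lnot p4 \to p4) \lor \lnot p3 \lor \lnot p4) \lor p1 \lor \lnot p3   [eliminate \to]
⇔ \lnot (\lnot (\lnot \lnot p4 \lor p4) \lor \lnot p3 \lor \lnot p4) \lor p1 \lor \lnot p3   [eliminate \to]
⇔ (\lnot \lnot (\lnot \lnot p4 \lor p4) \land \lnot \lnot p3 \land \lnot \lnot p4) \lor p1 \lor \lnot p3   [De Morgan]
⇔ ((\lnot \lnot p4 \lor p4) \land \lnot \lnot p3 \land \lnot \lnot p4) \lor p1 \lor \lnot p3   [double negation]
⇔ ((p4 \lor p4) \land \lnot \lnot p3 \land \lnot \lnot p4) \lor p1 \lor \lnot p3   [double negation]
⇔ ((p4 \lor p4) \land p3 \land \lnot \lnot p4) \lor p1 \lor \lnot p3   [double negation]
⇔ ((p4 \lor p4) \land p3 \land p4) \lor p1 \lor \lnot p3   [double negation]
⇔ (p4 \lor p4 \lor p1 \lor \lnot p3) \land (p3 \lor p1 \lor \lnot p3) \land (p4 \lor p1 \lor \lnot p3)   [distribute \lor over \land]
⇔ p4 \lor p1 \lor \lnot p3   [simplify]

p4 \lor p1 \lor \lnot p3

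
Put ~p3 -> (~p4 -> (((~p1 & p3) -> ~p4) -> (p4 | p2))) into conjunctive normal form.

p3 | p4 | p2

~p3 -> (~p4 -> (((~p1 & p3) -> ~p4) -> (p4 | p2)))
≡ ~~p3 | (~p4 -> (((~p1 & p3) -> ~p4) -> (p4 | p2)))   [eliminate ->]
≡ ~~p3 | ~~p4 | (((~p1 & p3) -> ~p4) -> (p4 | p2))   [eliminate ->]
≡ ~~p3 | ~~p4 | ~((~p1 & p3) -> ~p4) | p4 | p2   [eliminate ->]
≡ ~~p3 | ~~p4 | ~(~(~p1 & p3) | ~p4) | p4 | p2   [eliminate ->]
≡ p3 | ~~p4 | ~(~(~p1 & p3) | ~p4) | p4 | p2   [double negation]
≡ p3 | p4 | ~(~(~p1 & p3) | ~p4) | p4 | p2   [double negation]
≡ p3 | p4 | (~~(~p1 & p3) & ~~p4) | p4 | p2   [De Morgan]
≡ p3 | p4 | (~p1 & p3 & ~~p4) | p4 | p2   [double negation]
≡ p3 | p4 | (~p1 & p3 & p4) | p4 | p2   [double negation]
≡ (p3 | p4 | ~p1 | p4 | p2) & (p3 | p4 | p3 | p4 | p2) & (p3 | p4 | p4 | p4 | p2)   [distribute | over &]
≡ p3 | p4 | p2   [simplify]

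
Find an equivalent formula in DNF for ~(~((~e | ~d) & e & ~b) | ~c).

~(~((~e | ~d) & e & ~b) | ~c)
≡ ~~((~e | ~d) & e & ~b) & ~~c   — De Morgan
≡ (~e | ~d) & e & ~b & ~~c   — double negation
≡ (~e | ~d) & e & ~b & c   — double negation
≡ (~e & e & ~b & c) | (~d & e & ~b & c)   — distribute & over |
≡ ~d & e & ~b & c   — simplify

~d & e & ~b & c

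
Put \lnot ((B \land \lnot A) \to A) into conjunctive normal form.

B \land \lnot A

\lnot ((B \land \lnot A) \to A)
≡ \lnot (\lnot (B \land \lnot A) \lor A)
≡ \lnot \lnot (B \land \lnot A) \land \lnot A
≡ B \land \lnot A \land \lnot A
≡ B \land \lnot A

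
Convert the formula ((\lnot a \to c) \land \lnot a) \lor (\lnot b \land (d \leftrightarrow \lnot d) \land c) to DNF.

c \land \lnot a

((\lnot a \to c) \land \lnot a) \lor (\lnot b \land (d \leftrightarrow \lnot d) \land c)
≡ ((\lnot \lnot a \lor c) \land \lnot a) \lor (\lnot b \land (d \leftrightarrow \lnot d) \land c)   [eliminate \to]
≡ ((\lnot \lnot a \lor c) \land \lnot a) \lor (\lnot b \land (d \to \lnot d) \land (\lnot d \to d) \land c)   [eliminate \leftrightarrow]
≡ ((\lnot \lnot a \lor c) \land \lnot a) \lor (\lnot b \land (\lnot d \lor \lnot d) \land (\lnot d \to d) \land c)   [eliminate \to]
≡ ((\lnot \lnot a \lor c) \land \lnot a) \lor (\lnot b \land (\lnot d \lor \lnot d) \land (\lnot \lnot d \lor d) \land c)   [eliminate \to]
≡ ((a \lor c) \land \lnot a) \lor (\lnot b \land (\lnot d \lor \lnot d) \land (\lnot \lnot d \lor d) \land c)   [double negation]
≡ ((a \lor c) \land \lnot a) \lor (\lnot b \land (\lnot d \lor \lnot d) \land (d \lor d) \land c)   [double negation]
≡ (a \land \lnot a) \lor (c \land \lnot a) \lor (\lnot b \land \lnot d \land d \land c) \lor (\lnot b \land \lnot d \land d \land c) \lor (\lnot b \land \lnot d \land d \land c) \lor (\lnot b \land \lnot d \land d \land c)   [distribute \land over \lor]
≡ c \land \lnot a   [simplify]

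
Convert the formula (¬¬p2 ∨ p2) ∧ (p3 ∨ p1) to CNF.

p2 ∧ (p3 ∨ p1)

(¬¬p2 ∨ p2) ∧ (p3 ∨ p1)
= (p2 ∨ p2) ∧ (p3 ∨ p1)   [double negation]
= p2 ∧ (p3 ∨ p1)   [simplify]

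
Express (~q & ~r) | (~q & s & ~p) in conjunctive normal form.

~q & (~r | s) & (~r | ~p)

(~q & ~r) | (~q & s & ~p)
≡ (~q | ~q) & (~q | s) & (~q | ~p) & (~r | ~q) & (~r | s) & (~r | ~p)   [distribute | over &]
≡ ~q & (~r | s) & (~r | ~p)   [simplify]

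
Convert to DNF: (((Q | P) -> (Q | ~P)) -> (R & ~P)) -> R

(((Q | P) -> (Q | ~P)) -> (R & ~P)) -> R
≡ ~(((Q | P) -> (Q | ~P)) -> (R & ~P)) | R   (eliminate ->)
≡ ~(~((Q | P) -> (Q | ~P)) | (R & ~P)) | R   (eliminate ->)
≡ ~(~(~(Q | P) | Q | ~P) | (R & ~P)) | R   (eliminate ->)
≡ (~~(~(Q | P) | Q | ~P) & ~(R & ~P)) | R   (De Morgan)
≡ ((~(Q | P) | Q | ~P) & ~(R & ~P)) | R   (double negation)
≡ (((~Q & ~P) | Q | ~P) & ~(R & ~P)) | R   (De Morgan)
≡ (((~Q & ~P) | Q | ~P) & (~R | ~~P)) | R   (De Morgan)
≡ (((~Q & ~P) | Q | ~P) & (~R | P)) | R   (double negation)
≡ (~Q & ~P & ~R) | (~Q & ~P & P) | (Q & ~R) | (Q & P) | (~P & ~R) | (~P & P) | R   (distribute & over |)
≡ (Q & ~R) | (Q & P) | (~P & ~R) | R   (simplify)

(Q & ~R) | (Q & P) | (~P & ~R) | R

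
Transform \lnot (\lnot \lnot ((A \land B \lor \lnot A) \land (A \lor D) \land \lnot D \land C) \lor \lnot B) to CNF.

(\lnot A \lor \lnot B \lor D \lor \lnot C) \land B

\lnot (\lnot \lnot ((A \land B \lor \lnot A) \land (A \lor D) \land \lnot D \land C) \lor \lnot B)
= \lnot \lnot \lnot ((A \land B \lor \lnot A) \land (A \lor D) \land \lnot D \land C) \land \lnot \lnot B   [De Morgan]
= \lnot ((A \land B \lor \lnot A) \land (A \lor D) \land \lnot D \land C) \land \lnot \lnot B   [double negation]
= (\lnot (A \land B \lor \lnot A) \lor \lnot (A \lor D) \lor \lnot \lnot D \lor \lnot C) \land \lnot \lnot B   [De Morgan]
= (\lnot (A \land B) \land \lnot \lnot A \lor \lnot (A \lor D) \lor \lnot \lnot D \lor \lnot C) \land \lnot \lnot B   [De Morgan]
= ((\lnot A \lor \lnot B) \land \lnot \lnot A \lor \lnot (A \lor D) \lor \lnot \lnot D \lor \lnot C) \land \lnot \lnot B   [De Morgan]
= ((\lnot A \lor \lnot B) \land A \lor \lnot (A \lor D) \lor \lnot \lnot D \lor \lnot C) \land \lnot \lnot B   [double negation]
= ((\lnot A \lor \lnot B) \land A \lor \lnot A \land \lnot D \lor \lnot \lnot D \lor \lnot C) \land \lnot \lnot B   [De Morgan]
= ((\lnot A \lor \lnot B) \land A \lor \lnot A \land \lnot D \lor D \lor \lnot C) \land \lnot \lnot B   [double negation]
= ((\lnot A \lor \lnot B) \land A \lor \lnot A \land \lnot D \lor D \lor \lnot C) \land B   [double negation]
= (\lnot A \lor \lnot B \lor \lnot A \lor D \lor \lnot C) \land (\lnot A \lor \lnot B \lor \lnot D \lor D \lor \lnot C) \land (A \lor \lnot A \lor D \lor \lnot C) \land (A \lor \lnot D \lor D \lor \lnot C) \land B   [distribute \lor over \land]
= (\lnot A \lor \lnot B \lor D \lor \lnot C) \land B   [simplify]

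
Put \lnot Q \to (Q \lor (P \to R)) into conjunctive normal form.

\lnot Q \to (Q \lor (P \to R))
≡ \lnot \lnot Q \lor Q \lor (P \to R)   (eliminate \to)
≡ \lnot \lnot Q \lor Q \lor \lnot P \lor R   (eliminate \to)
≡ Q \lor Q \lor \lnot P \lor R   (double negation)
≡ Q \lor \lnot P \lor R   (simplify)

Q \lor \lnot P \lor R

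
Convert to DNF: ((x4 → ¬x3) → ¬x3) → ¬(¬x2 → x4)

((x4 → ¬x3) → ¬x3) → ¬(¬x2 → x4)
≡ ¬((x4 → ¬x3) → ¬x3) ∨ ¬(¬x2 → x4)   — eliminate →
≡ ¬(¬(x4 → ¬x3) ∨ ¬x3) ∨ ¬(¬x2 → x4)   — eliminate →
≡ ¬(¬(¬x4 ∨ ¬x3) ∨ ¬x3) ∨ ¬(¬x2 → x4)   — eliminate →
≡ ¬(¬(¬x4 ∨ ¬x3) ∨ ¬x3) ∨ ¬(¬¬x2 ∨ x4)   — eliminate →
≡ (¬¬(¬x4 ∨ ¬x3) ∧ ¬¬x3) ∨ ¬(¬¬x2 ∨ x4)   — De Morgan
≡ ((¬x4 ∨ ¬x3) ∧ ¬¬x3) ∨ ¬(¬¬x2 ∨ x4)   — double negation
≡ ((¬x4 ∨ ¬x3) ∧ x3) ∨ ¬(¬¬x2 ∨ x4)   — double negation
≡ ((¬x4 ∨ ¬x3) ∧ x3) ∨ (¬¬¬x2 ∧ ¬x4)   — De Morgan
≡ ((¬x4 ∨ ¬x3) ∧ x3) ∨ (¬x2 ∧ ¬x4)   — double negation
≡ (¬x4 ∧ x3) ∨ (¬x3 ∧ x3) ∨ (¬x2 ∧ ¬x4)   — distribute ∧ over ∨
≡ (¬x4 ∧ x3) ∨ (¬x2 ∧ ¬x4)   — simplify

(¬x4 ∧ x3) ∨ (¬x2 ∧ ¬x4)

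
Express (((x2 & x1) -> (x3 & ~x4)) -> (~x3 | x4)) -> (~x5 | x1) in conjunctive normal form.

(x3 | ~x5 | x1) & (~x4 | ~x5 | x1)

(((x2 & x1) -> (x3 & ~x4)) -> (~x3 | x4)) -> (~x5 | x1)
⇔ ~(((x2 & x1) -> (x3 & ~x4)) -> (~x3 | x4)) | ~x5 | x1   — eliminate ->
⇔ ~(~((x2 & x1) -> (x3 & ~x4)) | ~x3 | x4) | ~x5 | x1   — eliminate ->
⇔ ~(~(~(x2 & x1) | (x3 & ~x4)) | ~x3 | x4) | ~x5 | x1   — eliminate ->
⇔ (~~(~(x2 & x1) | (x3 & ~x4)) & ~~x3 & ~x4) | ~x5 | x1   — De Morgan
⇔ ((~(x2 & x1) | (x3 & ~x4)) & ~~x3 & ~x4) | ~x5 | x1   — double negation
⇔ ((~x2 | ~x1 | (x3 & ~x4)) & ~~x3 & ~x4) | ~x5 | x1   — De Morgan
⇔ ((~x2 | ~x1 | (x3 & ~x4)) & x3 & ~x4) | ~x5 | x1   — double negation
⇔ (~x2 | ~x1 | x3 | ~x5 | x1) & (~x2 | ~x1 | ~x4 | ~x5 | x1) & (x3 | ~x5 | x1) & (~x4 | ~x5 | x1)   — distribute | over &
⇔ (x3 | ~x5 | x1) & (~x4 | ~x5 | x1)   — simplify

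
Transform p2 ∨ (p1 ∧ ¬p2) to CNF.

p2 ∨ p1

p2 ∨ (p1 ∧ ¬p2)
⇔ (p2 ∨ p1) ∧ (p2 ∨ ¬p2)   [distribute ∨ over ∧]
⇔ p2 ∨ p1   [simplify]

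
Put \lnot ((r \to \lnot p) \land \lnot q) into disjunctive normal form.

(r \land p) \lor q

\lnot ((r \to \lnot p) \land \lnot q)
≡ \lnot ((\lnot r \lor \lnot p) \land \lnot q)   — eliminate \to
≡ \lnot (\lnot r \lor \lnot p) \lor \lnot \lnot q   — De Morgan
≡ (\lnot \lnot r \land \lnot \lnot p) \lor \lnot \lnot q   — De Morgan
≡ (r \land \lnot \lnot p) \lor \lnot \lnot q   — double negation
≡ (r \land p) \lor \lnot \lnot q   — double negation
≡ (r \land p) \lor q   — double negation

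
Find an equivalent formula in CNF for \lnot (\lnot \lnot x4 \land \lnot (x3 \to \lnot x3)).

\lnot x4 \lor \lnot x3

\lnot (\lnot \lnot x4 \land \lnot (x3 \to \lnot x3))
= \lnot (\lnot \lnot x4 \land \lnot (\lnot x3 \lor \lnot x3))   [eliminate \to]
= \lnot \lnot \lnot x4 \lor \lnot \lnot (\lnot x3 \lor \lnot x3)   [De Morgan]
= \lnot x4 \lor \lnot \lnot (\lnot x3 \lor \lnot x3)   [double negation]
= \lnot x4 \lor \lnot x3 \lor \lnot x3   [double negation]
= \lnot x4 \lor \lnot x3   [simplify]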